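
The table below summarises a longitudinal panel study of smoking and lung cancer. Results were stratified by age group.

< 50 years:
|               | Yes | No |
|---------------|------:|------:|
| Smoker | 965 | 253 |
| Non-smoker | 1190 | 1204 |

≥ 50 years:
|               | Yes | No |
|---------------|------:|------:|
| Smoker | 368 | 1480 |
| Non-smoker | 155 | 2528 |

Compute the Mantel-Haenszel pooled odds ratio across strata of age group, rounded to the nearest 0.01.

3.93

OR_MH = Σ(aᵢdᵢ/nᵢ) / Σ(bᵢcᵢ/nᵢ), where nᵢ is the stratum total.
Stratum 1 (< 50 years): n = 3612; a·d/n = 965·1204/3612 = 321.6667; b·c/n = 253·1190/3612 = 83.3527
Stratum 2 (≥ 50 years): n = 4531; a·d/n = 368·2528/4531 = 205.3198; b·c/n = 1480·155/4531 = 50.6290
OR_MH = (321.6667 + 205.3198) / (83.3527 + 50.6290) = 526.9865 / 133.9817 = 3.93327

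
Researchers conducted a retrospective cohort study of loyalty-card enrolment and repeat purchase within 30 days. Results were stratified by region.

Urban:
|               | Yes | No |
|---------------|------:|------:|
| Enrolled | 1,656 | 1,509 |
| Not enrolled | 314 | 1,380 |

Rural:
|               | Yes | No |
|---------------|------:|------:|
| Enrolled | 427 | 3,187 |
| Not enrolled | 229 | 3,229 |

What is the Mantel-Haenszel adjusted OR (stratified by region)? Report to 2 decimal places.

3.31

OR_MH = Σ(aᵢdᵢ/nᵢ) / Σ(bᵢcᵢ/nᵢ), where nᵢ is the stratum total.
Stratum 1 (Urban): n = 4859; a·d/n = 1656·1380/4859 = 470.3190; b·c/n = 1509·314/4859 = 97.5151
Stratum 2 (Rural): n = 7072; a·d/n = 427·3229/7072 = 194.9637; b·c/n = 3187·229/7072 = 103.1990
OR_MH = (470.3190 + 194.9637) / (97.5151 + 103.1990) = 665.2827 / 200.7141 = 3.31458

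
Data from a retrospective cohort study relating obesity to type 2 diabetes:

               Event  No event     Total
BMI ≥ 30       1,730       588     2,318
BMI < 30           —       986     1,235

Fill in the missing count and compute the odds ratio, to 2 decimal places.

11.65

The missing cell is in the unexposed row: 1235 − 986 = 249.
So a = 1730, b = 588, c = 249, d = 986.
OR = (a·d)/(b·c) = (1730 × 986) / (588 × 249) = 1705780 / 146412 = 11.65055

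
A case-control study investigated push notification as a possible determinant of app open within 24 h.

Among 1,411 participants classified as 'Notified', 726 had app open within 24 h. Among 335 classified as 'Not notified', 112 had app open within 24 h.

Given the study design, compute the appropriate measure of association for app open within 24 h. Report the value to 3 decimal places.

From the description: a = 726, b = 685, c = 112, d = 223.
This is a case-control study: participants were sampled on outcome status, so risks in the source population cannot be estimated directly — relative risk is not valid here. The odds ratio is the appropriate measure.
OR = (a·d)/(b·c) = (726 × 223) / (685 × 112) = 161898 / 76720 = 2.11025

2.110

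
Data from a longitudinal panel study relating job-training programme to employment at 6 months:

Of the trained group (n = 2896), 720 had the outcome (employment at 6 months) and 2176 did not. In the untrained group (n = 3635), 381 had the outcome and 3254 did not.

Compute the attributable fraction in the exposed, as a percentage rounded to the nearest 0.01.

From the description: a = 720, b = 2176, c = 381, d = 3254.
Risk in exposed = 720/2896 = 0.24862; risk in unexposed = 381/3635 = 0.10481.
RR = 0.24862/0.10481 = 2.37199
AR% = (RR − 1)/RR × 100 = (2.37199 − 1)/2.37199 × 100 = 57.8414%

57.84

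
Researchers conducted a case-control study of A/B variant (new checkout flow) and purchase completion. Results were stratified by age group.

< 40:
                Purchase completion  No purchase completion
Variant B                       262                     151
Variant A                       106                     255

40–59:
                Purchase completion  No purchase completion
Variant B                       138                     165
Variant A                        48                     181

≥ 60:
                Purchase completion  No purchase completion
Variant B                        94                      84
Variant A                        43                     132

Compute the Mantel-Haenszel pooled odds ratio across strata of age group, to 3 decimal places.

OR_MH = Σ(aᵢdᵢ/nᵢ) / Σ(bᵢcᵢ/nᵢ), where nᵢ is the stratum total.
Stratum 1 (< 40): n = 774; a·d/n = 262·255/774 = 86.3178; b·c/n = 151·106/774 = 20.6796
Stratum 2 (40–59): n = 532; a·d/n = 138·181/532 = 46.9511; b·c/n = 165·48/532 = 14.8872
Stratum 3 (≥ 60): n = 353; a·d/n = 94·132/353 = 35.1501; b·c/n = 84·43/353 = 10.2323
OR_MH = (86.3178 + 46.9511 + 35.1501) / (20.6796 + 14.8872 + 10.2323) = 168.4191 / 45.7991 = 3.67735

3.677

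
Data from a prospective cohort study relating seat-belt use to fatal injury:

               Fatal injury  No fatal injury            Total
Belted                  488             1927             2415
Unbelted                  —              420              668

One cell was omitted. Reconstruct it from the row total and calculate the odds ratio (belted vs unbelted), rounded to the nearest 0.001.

0.429

The missing cell is in the unexposed row: 668 − 420 = 248.
So a = 488, b = 1927, c = 248, d = 420.
OR = (a·d)/(b·c) = (488 × 420) / (1927 × 248) = 204960 / 477896 = 0.42888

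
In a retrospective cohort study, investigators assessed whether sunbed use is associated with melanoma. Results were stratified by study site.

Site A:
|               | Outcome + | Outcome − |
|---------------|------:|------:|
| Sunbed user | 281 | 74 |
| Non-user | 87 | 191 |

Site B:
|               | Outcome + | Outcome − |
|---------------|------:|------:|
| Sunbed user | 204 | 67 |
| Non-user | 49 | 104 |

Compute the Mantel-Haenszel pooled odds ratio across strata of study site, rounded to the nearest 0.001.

7.526

OR_MH = Σ(aᵢdᵢ/nᵢ) / Σ(bᵢcᵢ/nᵢ), where nᵢ is the stratum total.
Stratum 1 (Site A): n = 633; a·d/n = 281·191/633 = 84.7883; b·c/n = 74·87/633 = 10.1706
Stratum 2 (Site B): n = 424; a·d/n = 204·104/424 = 50.0377; b·c/n = 67·49/424 = 7.7429
OR_MH = (84.7883 + 50.0377) / (10.1706 + 7.7429) = 134.8260 / 17.9135 = 7.52649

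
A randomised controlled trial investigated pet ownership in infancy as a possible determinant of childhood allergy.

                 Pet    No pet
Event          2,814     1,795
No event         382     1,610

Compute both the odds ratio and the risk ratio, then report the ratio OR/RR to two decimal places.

3.96

Reading the table with exposure as columns: a = 2814 (Pet, case), b = 382 (Pet, non-case), c = 1795 (No pet, case), d = 1610.
OR = (2814·1610)/(382·1795) = 4530540/685690 = 6.60727
Risk in exposed = 2814/3196 = 0.88048; risk in unexposed = 1795/3405 = 0.52717; RR = 1.67021
OR/RR = 6.60727 / 1.67021 = 3.95596
The outcome is not rare, so the OR lies further from 1 than the RR.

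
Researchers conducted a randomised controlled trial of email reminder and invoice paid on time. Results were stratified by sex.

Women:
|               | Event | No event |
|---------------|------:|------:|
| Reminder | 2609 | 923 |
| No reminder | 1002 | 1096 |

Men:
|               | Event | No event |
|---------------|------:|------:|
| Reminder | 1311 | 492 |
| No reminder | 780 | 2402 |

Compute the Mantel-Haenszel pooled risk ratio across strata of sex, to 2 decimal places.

RR_MH = Σ(aᵢ·n₀ᵢ/nᵢ) / Σ(cᵢ·n₁ᵢ/nᵢ), with n₁ᵢ = aᵢ+bᵢ (exposed), n₀ᵢ = cᵢ+dᵢ (unexposed), nᵢ = n₁ᵢ+n₀ᵢ.
Stratum 1 (Women): n₁ = 3532, n₀ = 2098, n = 5630; a·n₀/n = 2609·2098/5630 = 972.2348; c·n₁/n = 1002·3532/5630 = 628.6082
Stratum 2 (Men): n₁ = 1803, n₀ = 3182, n = 4985; a·n₀/n = 1311·3182/4985 = 836.8309; c·n₁/n = 780·1803/4985 = 282.1143
RR_MH = (972.2348 + 836.8309) / (628.6082 + 282.1143) = 1809.0657 / 910.7225 = 1.98641

1.99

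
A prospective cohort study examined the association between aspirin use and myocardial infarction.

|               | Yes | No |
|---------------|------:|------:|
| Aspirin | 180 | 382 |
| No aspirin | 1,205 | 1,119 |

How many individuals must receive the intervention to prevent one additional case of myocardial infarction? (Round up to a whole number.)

Risk in treated group = 180/562 = 0.32028; risk in control = 1205/2324 = 0.51850.
Absolute risk reduction = 0.51850 − 0.32028 = 0.19822
NNT = 1 / ARR = 1 / 0.19822 = 5.045 → round up → 6

6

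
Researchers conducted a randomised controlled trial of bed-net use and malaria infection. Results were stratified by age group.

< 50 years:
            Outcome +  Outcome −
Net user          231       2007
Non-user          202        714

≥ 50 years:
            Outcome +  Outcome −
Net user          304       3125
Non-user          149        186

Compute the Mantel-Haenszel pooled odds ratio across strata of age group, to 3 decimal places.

OR_MH = Σ(aᵢdᵢ/nᵢ) / Σ(bᵢcᵢ/nᵢ), where nᵢ is the stratum total.
Stratum 1 (< 50 years): n = 3154; a·d/n = 231·714/3154 = 52.2936; b·c/n = 2007·202/3154 = 128.5396
Stratum 2 (≥ 50 years): n = 3764; a·d/n = 304·186/3764 = 15.0223; b·c/n = 3125·149/3764 = 123.7048
OR_MH = (52.2936 + 15.0223) / (128.5396 + 123.7048) = 67.3159 / 252.2445 = 0.26687

0.267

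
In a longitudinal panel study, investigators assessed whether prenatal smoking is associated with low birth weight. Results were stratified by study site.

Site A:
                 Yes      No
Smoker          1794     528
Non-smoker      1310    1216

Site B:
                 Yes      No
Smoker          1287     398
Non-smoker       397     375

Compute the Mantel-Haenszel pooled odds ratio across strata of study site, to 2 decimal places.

OR_MH = Σ(aᵢdᵢ/nᵢ) / Σ(bᵢcᵢ/nᵢ), where nᵢ is the stratum total.
Stratum 1 (Site A): n = 4848; a·d/n = 1794·1216/4848 = 449.9802; b·c/n = 528·1310/4848 = 142.6733
Stratum 2 (Site B): n = 2457; a·d/n = 1287·375/2457 = 196.4286; b·c/n = 398·397/2457 = 64.3085
OR_MH = (449.9802 + 196.4286) / (142.6733 + 64.3085) = 646.4088 / 206.9818 = 3.12302

3.12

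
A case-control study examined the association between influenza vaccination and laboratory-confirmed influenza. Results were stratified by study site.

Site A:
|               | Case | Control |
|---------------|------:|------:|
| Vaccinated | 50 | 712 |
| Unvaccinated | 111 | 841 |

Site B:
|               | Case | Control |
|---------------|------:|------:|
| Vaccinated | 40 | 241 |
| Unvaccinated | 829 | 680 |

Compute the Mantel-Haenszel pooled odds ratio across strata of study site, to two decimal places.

0.25

OR_MH = Σ(aᵢdᵢ/nᵢ) / Σ(bᵢcᵢ/nᵢ), where nᵢ is the stratum total.
Stratum 1 (Site A): n = 1714; a·d/n = 50·841/1714 = 24.5333; b·c/n = 712·111/1714 = 46.1097
Stratum 2 (Site B): n = 1790; a·d/n = 40·680/1790 = 15.1955; b·c/n = 241·829/1790 = 111.6140
OR_MH = (24.5333 + 15.1955) / (46.1097 + 111.6140) = 39.7288 / 157.7237 = 0.25189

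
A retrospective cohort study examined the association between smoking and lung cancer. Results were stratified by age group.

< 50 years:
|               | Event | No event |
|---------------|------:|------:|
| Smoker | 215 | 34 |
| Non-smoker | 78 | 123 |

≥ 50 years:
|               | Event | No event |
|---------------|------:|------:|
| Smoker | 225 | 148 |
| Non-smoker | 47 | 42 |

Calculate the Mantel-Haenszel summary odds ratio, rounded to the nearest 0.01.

OR_MH = Σ(aᵢdᵢ/nᵢ) / Σ(bᵢcᵢ/nᵢ), where nᵢ is the stratum total.
Stratum 1 (< 50 years): n = 450; a·d/n = 215·123/450 = 58.7667; b·c/n = 34·78/450 = 5.8933
Stratum 2 (≥ 50 years): n = 462; a·d/n = 225·42/462 = 20.4545; b·c/n = 148·47/462 = 15.0563
OR_MH = (58.7667 + 20.4545) / (5.8933 + 15.0563) = 79.2212 / 20.9496 = 3.78151

3.78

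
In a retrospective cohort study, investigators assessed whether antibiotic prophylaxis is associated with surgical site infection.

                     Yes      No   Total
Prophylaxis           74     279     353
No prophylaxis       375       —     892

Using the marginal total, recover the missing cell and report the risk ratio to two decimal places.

0.50

The missing cell is in the unexposed row: 892 − 375 = 517.
So a = 74, b = 279, c = 375, d = 517.
RR = [a/(a+b)] / [c/(c+d)] = (74/353) / (375/892) = 0.20963/0.42040 = 0.49864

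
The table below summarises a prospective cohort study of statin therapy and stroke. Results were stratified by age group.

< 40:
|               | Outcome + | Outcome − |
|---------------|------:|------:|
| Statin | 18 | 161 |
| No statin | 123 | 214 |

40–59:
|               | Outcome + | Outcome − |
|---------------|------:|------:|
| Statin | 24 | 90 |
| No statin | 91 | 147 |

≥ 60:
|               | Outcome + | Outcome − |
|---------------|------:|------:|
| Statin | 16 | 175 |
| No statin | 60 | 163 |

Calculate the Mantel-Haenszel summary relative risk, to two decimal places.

RR_MH = Σ(aᵢ·n₀ᵢ/nᵢ) / Σ(cᵢ·n₁ᵢ/nᵢ), with n₁ᵢ = aᵢ+bᵢ (exposed), n₀ᵢ = cᵢ+dᵢ (unexposed), nᵢ = n₁ᵢ+n₀ᵢ.
Stratum 1 (< 40): n₁ = 179, n₀ = 337, n = 516; a·n₀/n = 18·337/516 = 11.7558; c·n₁/n = 123·179/516 = 42.6686
Stratum 2 (40–59): n₁ = 114, n₀ = 238, n = 352; a·n₀/n = 24·238/352 = 16.2273; c·n₁/n = 91·114/352 = 29.4716
Stratum 3 (≥ 60): n₁ = 191, n₀ = 223, n = 414; a·n₀/n = 16·223/414 = 8.6184; c·n₁/n = 60·191/414 = 27.6812
RR_MH = (11.7558 + 16.2273 + 8.6184) / (42.6686 + 29.4716 + 27.6812) = 36.6014 / 99.8214 = 0.36667

0.37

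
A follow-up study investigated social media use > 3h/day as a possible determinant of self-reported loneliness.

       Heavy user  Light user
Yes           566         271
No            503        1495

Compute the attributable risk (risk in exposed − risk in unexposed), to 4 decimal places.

Reading the table with exposure as columns: a = 566 (Heavy user, case), b = 503 (Heavy user, non-case), c = 271 (Light user, case), d = 1495.
Risk in exposed = 566/1069 = 0.529467; risk in unexposed = 271/1766 = 0.153454.
Risk difference = 0.529467 − 0.153454 = 0.376013

0.3760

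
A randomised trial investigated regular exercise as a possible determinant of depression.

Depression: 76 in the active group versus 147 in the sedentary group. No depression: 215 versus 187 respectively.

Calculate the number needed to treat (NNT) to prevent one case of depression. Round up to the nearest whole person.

6

Risk in treated group = 76/291 = 0.26117; risk in control = 147/334 = 0.44012.
Absolute risk reduction = 0.44012 − 0.26117 = 0.17895
NNT = 1 / ARR = 1 / 0.17895 = 5.588 → round up → 6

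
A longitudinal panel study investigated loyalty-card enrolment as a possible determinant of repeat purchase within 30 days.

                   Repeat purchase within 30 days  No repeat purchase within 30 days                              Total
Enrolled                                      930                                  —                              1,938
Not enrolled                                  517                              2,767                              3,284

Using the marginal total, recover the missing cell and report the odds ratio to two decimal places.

4.94

The missing cell is in the exposed row: 1938 − 930 = 1008.
So a = 930, b = 1008, c = 517, d = 2767.
OR = (a·d)/(b·c) = (930 × 2767) / (1008 × 517) = 2573310 / 521136 = 4.93789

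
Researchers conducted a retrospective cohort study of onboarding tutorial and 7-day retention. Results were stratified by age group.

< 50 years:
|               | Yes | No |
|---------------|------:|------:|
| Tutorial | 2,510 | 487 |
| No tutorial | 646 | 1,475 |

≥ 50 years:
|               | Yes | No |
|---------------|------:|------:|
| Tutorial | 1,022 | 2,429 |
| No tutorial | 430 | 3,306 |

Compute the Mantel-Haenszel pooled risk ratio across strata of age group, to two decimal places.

2.69

RR_MH = Σ(aᵢ·n₀ᵢ/nᵢ) / Σ(cᵢ·n₁ᵢ/nᵢ), with n₁ᵢ = aᵢ+bᵢ (exposed), n₀ᵢ = cᵢ+dᵢ (unexposed), nᵢ = n₁ᵢ+n₀ᵢ.
Stratum 1 (< 50 years): n₁ = 2997, n₀ = 2121, n = 5118; a·n₀/n = 2510·2121/5118 = 1040.1934; c·n₁/n = 646·2997/5118 = 378.2849
Stratum 2 (≥ 50 years): n₁ = 3451, n₀ = 3736, n = 7187; a·n₀/n = 1022·3736/7187 = 531.2637; c·n₁/n = 430·3451/7187 = 206.4742
RR_MH = (1040.1934 + 531.2637) / (378.2849 + 206.4742) = 1571.4571 / 584.7591 = 2.68736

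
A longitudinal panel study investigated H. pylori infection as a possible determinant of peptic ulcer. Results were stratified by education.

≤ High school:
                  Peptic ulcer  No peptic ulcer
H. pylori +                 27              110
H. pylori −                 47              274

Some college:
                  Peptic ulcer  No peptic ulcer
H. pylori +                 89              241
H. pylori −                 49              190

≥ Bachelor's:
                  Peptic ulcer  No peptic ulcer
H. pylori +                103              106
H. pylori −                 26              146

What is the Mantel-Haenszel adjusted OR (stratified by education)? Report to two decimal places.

OR_MH = Σ(aᵢdᵢ/nᵢ) / Σ(bᵢcᵢ/nᵢ), where nᵢ is the stratum total.
Stratum 1 (≤ High school): n = 458; a·d/n = 27·274/458 = 16.1528; b·c/n = 110·47/458 = 11.2882
Stratum 2 (Some college): n = 569; a·d/n = 89·190/569 = 29.7188; b·c/n = 241·49/569 = 20.7540
Stratum 3 (≥ Bachelor's): n = 381; a·d/n = 103·146/381 = 39.4698; b·c/n = 106·26/381 = 7.2336
OR_MH = (16.1528 + 29.7188 + 39.4698) / (11.2882 + 20.7540 + 7.2336) = 85.3415 / 39.2758 = 2.17288

2.17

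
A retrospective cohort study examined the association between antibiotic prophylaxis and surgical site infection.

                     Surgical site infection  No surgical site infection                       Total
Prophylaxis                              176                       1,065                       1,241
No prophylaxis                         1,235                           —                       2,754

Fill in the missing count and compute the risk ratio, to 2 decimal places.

The missing cell is in the unexposed row: 2754 − 1235 = 1519.
So a = 176, b = 1065, c = 1235, d = 1519.
RR = [a/(a+b)] / [c/(c+d)] = (176/1241) / (1235/2754) = 0.14182/0.44844 = 0.31626

0.32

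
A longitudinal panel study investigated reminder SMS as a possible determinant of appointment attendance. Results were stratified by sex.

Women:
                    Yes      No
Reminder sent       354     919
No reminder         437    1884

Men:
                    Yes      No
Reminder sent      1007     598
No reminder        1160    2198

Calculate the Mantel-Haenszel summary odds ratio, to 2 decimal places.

OR_MH = Σ(aᵢdᵢ/nᵢ) / Σ(bᵢcᵢ/nᵢ), where nᵢ is the stratum total.
Stratum 1 (Women): n = 3594; a·d/n = 354·1884/3594 = 185.5693; b·c/n = 919·437/3594 = 111.7426
Stratum 2 (Men): n = 4963; a·d/n = 1007·2198/4963 = 445.9774; b·c/n = 598·1160/4963 = 139.7703
OR_MH = (185.5693 + 445.9774) / (111.7426 + 139.7703) = 631.5467 / 251.5129 = 2.51099

2.51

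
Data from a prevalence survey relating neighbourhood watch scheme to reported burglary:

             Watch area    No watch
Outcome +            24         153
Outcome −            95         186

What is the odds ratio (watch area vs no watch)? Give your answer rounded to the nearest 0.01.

0.31

Reading the table with exposure as columns: a = 24 (Watch area, case), b = 95 (Watch area, non-case), c = 153 (No watch, case), d = 186.
OR = (a·d)/(b·c) = (24 × 186) / (95 × 153) = 4464 / 14535 = 0.30712
Exposure is associated with lower odds of reported burglary (OR = 0.31 < 1).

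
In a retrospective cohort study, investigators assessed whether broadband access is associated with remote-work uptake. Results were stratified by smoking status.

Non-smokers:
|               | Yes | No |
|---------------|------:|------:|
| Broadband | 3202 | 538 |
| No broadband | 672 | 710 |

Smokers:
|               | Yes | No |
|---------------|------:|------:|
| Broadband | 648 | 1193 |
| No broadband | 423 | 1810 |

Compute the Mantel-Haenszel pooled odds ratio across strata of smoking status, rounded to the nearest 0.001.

OR_MH = Σ(aᵢdᵢ/nᵢ) / Σ(bᵢcᵢ/nᵢ), where nᵢ is the stratum total.
Stratum 1 (Non-smokers): n = 5122; a·d/n = 3202·710/5122 = 443.8540; b·c/n = 538·672/5122 = 70.5849
Stratum 2 (Smokers): n = 4074; a·d/n = 648·1810/4074 = 287.8940; b·c/n = 1193·423/4074 = 123.8682
OR_MH = (443.8540 + 287.8940) / (70.5849 + 123.8682) = 731.7479 / 194.4531 = 3.76311

3.763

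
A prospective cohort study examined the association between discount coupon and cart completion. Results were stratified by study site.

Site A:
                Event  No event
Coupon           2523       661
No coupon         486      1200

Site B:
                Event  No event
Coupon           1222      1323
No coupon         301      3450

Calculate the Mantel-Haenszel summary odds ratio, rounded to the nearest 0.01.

OR_MH = Σ(aᵢdᵢ/nᵢ) / Σ(bᵢcᵢ/nᵢ), where nᵢ is the stratum total.
Stratum 1 (Site A): n = 4870; a·d/n = 2523·1200/4870 = 621.6838; b·c/n = 661·486/4870 = 65.9643
Stratum 2 (Site B): n = 6296; a·d/n = 1222·3450/6296 = 669.6156; b·c/n = 1323·301/6296 = 63.2502
OR_MH = (621.6838 + 669.6156) / (65.9643 + 63.2502) = 1291.2994 / 129.2144 = 9.99346

9.99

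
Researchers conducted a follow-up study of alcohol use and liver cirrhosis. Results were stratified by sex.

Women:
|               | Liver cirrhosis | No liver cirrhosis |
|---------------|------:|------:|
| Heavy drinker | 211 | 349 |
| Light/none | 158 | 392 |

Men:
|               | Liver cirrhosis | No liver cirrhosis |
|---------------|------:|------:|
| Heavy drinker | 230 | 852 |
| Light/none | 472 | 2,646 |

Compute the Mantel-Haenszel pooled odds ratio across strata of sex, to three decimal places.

OR_MH = Σ(aᵢdᵢ/nᵢ) / Σ(bᵢcᵢ/nᵢ), where nᵢ is the stratum total.
Stratum 1 (Women): n = 1110; a·d/n = 211·392/1110 = 74.5153; b·c/n = 349·158/1110 = 49.6775
Stratum 2 (Men): n = 4200; a·d/n = 230·2646/4200 = 144.9000; b·c/n = 852·472/4200 = 95.7486
OR_MH = (74.5153 + 144.9000) / (49.6775 + 95.7486) = 219.4153 / 145.4260 = 1.50878

1.509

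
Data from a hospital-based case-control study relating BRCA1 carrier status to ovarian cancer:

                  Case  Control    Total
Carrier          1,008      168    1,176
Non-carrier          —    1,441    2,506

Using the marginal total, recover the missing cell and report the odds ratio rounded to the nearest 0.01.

The missing cell is in the unexposed row: 2506 − 1441 = 1065.
So a = 1008, b = 168, c = 1065, d = 1441.
OR = (a·d)/(b·c) = (1008 × 1441) / (168 × 1065) = 1452528 / 178920 = 8.11831

8.12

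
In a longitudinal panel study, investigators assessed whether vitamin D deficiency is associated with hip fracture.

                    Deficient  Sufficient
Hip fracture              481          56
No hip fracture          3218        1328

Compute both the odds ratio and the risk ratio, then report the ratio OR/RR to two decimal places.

Reading the table with exposure as columns: a = 481 (Deficient, case), b = 3218 (Deficient, non-case), c = 56 (Sufficient, case), d = 1328.
OR = (481·1328)/(3218·56) = 638768/180208 = 3.54462
Risk in exposed = 481/3699 = 0.13004; risk in unexposed = 56/1384 = 0.04046; RR = 3.21373
OR/RR = 3.54462 / 3.21373 = 1.10296
The outcome is not rare, so the OR lies further from 1 than the RR.

1.10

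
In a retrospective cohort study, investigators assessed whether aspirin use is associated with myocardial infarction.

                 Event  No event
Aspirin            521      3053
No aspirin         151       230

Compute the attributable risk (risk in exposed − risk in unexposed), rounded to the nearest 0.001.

-0.251

Cells: a = 521, b = 3053, c = 151, d = 230.
Risk in exposed = 521/3574 = 0.145775; risk in unexposed = 151/381 = 0.396325.
Risk difference = 0.145775 − 0.396325 = -0.250550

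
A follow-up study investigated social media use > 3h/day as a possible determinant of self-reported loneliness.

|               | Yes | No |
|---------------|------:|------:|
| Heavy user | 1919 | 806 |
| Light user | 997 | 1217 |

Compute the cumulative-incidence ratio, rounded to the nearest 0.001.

1.564

Cells: a = 1919, b = 806, c = 997, d = 1217.
Risk in exposed = 1919/2725 = 0.70422; risk in unexposed = 997/2214 = 0.45032.
RR = 0.70422 / 0.45032 = 1.56383
The risk among the exposed is 1.56 times that among the unexposed.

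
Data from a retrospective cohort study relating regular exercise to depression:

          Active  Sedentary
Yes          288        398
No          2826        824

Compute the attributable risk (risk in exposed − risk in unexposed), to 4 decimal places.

Reading the table with exposure as columns: a = 288 (Active, case), b = 2826 (Active, non-case), c = 398 (Sedentary, case), d = 824.
Risk in exposed = 288/3114 = 0.092486; risk in unexposed = 398/1222 = 0.325696.
Risk difference = 0.092486 − 0.325696 = -0.233210

-0.2332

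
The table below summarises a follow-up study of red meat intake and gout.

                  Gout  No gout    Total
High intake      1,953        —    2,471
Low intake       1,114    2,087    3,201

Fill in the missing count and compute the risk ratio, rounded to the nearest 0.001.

2.271

The missing cell is in the exposed row: 2471 − 1953 = 518.
So a = 1953, b = 518, c = 1114, d = 2087.
RR = [a/(a+b)] / [c/(c+d)] = (1953/2471) / (1114/3201) = 0.79037/0.34802 = 2.27107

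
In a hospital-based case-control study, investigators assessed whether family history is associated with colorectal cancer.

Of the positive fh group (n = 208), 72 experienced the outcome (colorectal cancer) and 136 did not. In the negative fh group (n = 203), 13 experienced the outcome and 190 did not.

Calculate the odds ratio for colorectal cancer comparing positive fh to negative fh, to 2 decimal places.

7.74

From the description: a = 72, b = 136, c = 13, d = 190.
OR = (a·d)/(b·c) = (72 × 190) / (136 × 13) = 13680 / 1768 = 7.73756
The odds of colorectal cancer are about 7.74 times as high in the positive fh group.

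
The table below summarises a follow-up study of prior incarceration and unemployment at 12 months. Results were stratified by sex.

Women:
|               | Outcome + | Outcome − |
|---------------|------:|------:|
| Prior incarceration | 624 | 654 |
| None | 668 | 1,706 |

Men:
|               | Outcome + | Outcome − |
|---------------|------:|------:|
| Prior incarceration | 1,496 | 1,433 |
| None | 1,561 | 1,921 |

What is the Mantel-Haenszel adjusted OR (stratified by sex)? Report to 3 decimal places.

OR_MH = Σ(aᵢdᵢ/nᵢ) / Σ(bᵢcᵢ/nᵢ), where nᵢ is the stratum total.
Stratum 1 (Women): n = 3652; a·d/n = 624·1706/3652 = 291.4962; b·c/n = 654·668/3652 = 119.6254
Stratum 2 (Men): n = 6411; a·d/n = 1496·1921/6411 = 448.2633; b·c/n = 1433·1561/6411 = 348.9180
OR_MH = (291.4962 + 448.2633) / (119.6254 + 348.9180) = 739.7595 / 468.5434 = 1.57885

1.579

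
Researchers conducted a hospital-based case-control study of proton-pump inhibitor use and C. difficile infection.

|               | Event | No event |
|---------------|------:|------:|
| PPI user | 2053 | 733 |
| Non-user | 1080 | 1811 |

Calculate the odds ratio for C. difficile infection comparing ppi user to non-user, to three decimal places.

4.697

Cells: a = 2053, b = 733, c = 1080, d = 1811.
OR = (a·d)/(b·c) = (2053 × 1811) / (733 × 1080) = 3717983 / 791640 = 4.69656
The odds of C. difficile infection are about 4.70 times as high in the ppi user group.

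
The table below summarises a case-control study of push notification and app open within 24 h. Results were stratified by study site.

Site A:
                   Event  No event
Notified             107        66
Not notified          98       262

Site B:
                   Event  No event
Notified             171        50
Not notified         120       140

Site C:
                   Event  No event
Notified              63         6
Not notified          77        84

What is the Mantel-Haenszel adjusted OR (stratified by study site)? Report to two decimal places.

OR_MH = Σ(aᵢdᵢ/nᵢ) / Σ(bᵢcᵢ/nᵢ), where nᵢ is the stratum total.
Stratum 1 (Site A): n = 533; a·d/n = 107·262/533 = 52.5966; b·c/n = 66·98/533 = 12.1351
Stratum 2 (Site B): n = 481; a·d/n = 171·140/481 = 49.7713; b·c/n = 50·120/481 = 12.4740
Stratum 3 (Site C): n = 230; a·d/n = 63·84/230 = 23.0087; b·c/n = 6·77/230 = 2.0087
OR_MH = (52.5966 + 49.7713 + 23.0087) / (12.1351 + 12.4740 + 2.0087) = 125.3766 / 26.6178 = 4.71026

4.71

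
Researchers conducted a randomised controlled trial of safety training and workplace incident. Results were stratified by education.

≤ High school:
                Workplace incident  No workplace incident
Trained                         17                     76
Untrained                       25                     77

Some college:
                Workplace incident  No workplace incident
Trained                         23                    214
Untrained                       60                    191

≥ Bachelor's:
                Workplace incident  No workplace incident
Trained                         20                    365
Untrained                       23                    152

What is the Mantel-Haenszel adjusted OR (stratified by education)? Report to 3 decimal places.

OR_MH = Σ(aᵢdᵢ/nᵢ) / Σ(bᵢcᵢ/nᵢ), where nᵢ is the stratum total.
Stratum 1 (≤ High school): n = 195; a·d/n = 17·77/195 = 6.7128; b·c/n = 76·25/195 = 9.7436
Stratum 2 (Some college): n = 488; a·d/n = 23·191/488 = 9.0020; b·c/n = 214·60/488 = 26.3115
Stratum 3 (≥ Bachelor's): n = 560; a·d/n = 20·152/560 = 5.4286; b·c/n = 365·23/560 = 14.9911
OR_MH = (6.7128 + 9.0020 + 5.4286) / (9.7436 + 26.3115 + 14.9911) = 21.1434 / 51.0461 = 0.41420

0.414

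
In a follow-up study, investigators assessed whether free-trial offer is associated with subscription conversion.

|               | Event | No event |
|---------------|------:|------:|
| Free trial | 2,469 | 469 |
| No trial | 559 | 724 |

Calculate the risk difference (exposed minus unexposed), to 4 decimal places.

0.4047

Cells: a = 2469, b = 469, c = 559, d = 724.
Risk in exposed = 2469/2938 = 0.840368; risk in unexposed = 559/1283 = 0.435698.
Risk difference = 0.840368 − 0.435698 = 0.404670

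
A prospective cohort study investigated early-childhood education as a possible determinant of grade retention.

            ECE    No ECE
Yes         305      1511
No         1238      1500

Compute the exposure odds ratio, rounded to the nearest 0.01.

Reading the table with exposure as columns: a = 305 (ECE, case), b = 1238 (ECE, non-case), c = 1511 (No ECE, case), d = 1500.
OR = (a·d)/(b·c) = (305 × 1500) / (1238 × 1511) = 457500 / 1870618 = 0.24457
Exposure is associated with lower odds of grade retention (OR = 0.24 < 1).

0.24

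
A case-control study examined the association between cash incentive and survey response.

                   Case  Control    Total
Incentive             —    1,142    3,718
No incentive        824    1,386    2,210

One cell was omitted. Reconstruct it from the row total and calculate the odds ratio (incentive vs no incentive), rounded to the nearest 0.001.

The missing cell is in the exposed row: 3718 − 1142 = 2576.
So a = 2576, b = 1142, c = 824, d = 1386.
OR = (a·d)/(b·c) = (2576 × 1386) / (1142 × 824) = 3570336 / 941008 = 3.79416

3.794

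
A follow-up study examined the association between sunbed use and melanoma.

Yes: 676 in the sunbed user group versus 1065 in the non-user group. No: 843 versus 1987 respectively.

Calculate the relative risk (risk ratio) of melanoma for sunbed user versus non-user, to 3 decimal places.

From the description: a = 676, b = 843, c = 1065, d = 1987.
Risk in exposed = 676/1519 = 0.44503; risk in unexposed = 1065/3052 = 0.34895.
RR = 0.44503 / 0.34895 = 1.27533
The risk among the exposed is 1.28 times that among the unexposed.

1.275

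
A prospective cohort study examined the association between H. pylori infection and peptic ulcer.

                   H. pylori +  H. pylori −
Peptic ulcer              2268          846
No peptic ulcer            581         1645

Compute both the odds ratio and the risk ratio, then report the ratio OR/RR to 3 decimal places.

Reading the table with exposure as columns: a = 2268 (H. pylori +, case), b = 581 (H. pylori +, non-case), c = 846 (H. pylori −, case), d = 1645.
OR = (2268·1645)/(581·846) = 3730860/491526 = 7.59036
Risk in exposed = 2268/2849 = 0.79607; risk in unexposed = 846/2491 = 0.33962; RR = 2.34398
OR/RR = 7.59036 / 2.34398 = 3.23824
The outcome is not rare, so the OR lies further from 1 than the RR.

3.238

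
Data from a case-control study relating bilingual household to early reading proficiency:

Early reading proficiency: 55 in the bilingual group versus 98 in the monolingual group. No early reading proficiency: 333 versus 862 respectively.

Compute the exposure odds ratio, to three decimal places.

1.453

From the description: a = 55, b = 333, c = 98, d = 862.
OR = (a·d)/(b·c) = (55 × 862) / (333 × 98) = 47410 / 32634 = 1.45278
The odds of early reading proficiency are about 1.45 times as high in the bilingual group.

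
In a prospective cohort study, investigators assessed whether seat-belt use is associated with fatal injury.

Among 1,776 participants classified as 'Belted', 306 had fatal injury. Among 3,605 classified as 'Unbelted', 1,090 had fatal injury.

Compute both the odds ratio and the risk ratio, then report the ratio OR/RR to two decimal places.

From the description: a = 306, b = 1470, c = 1090, d = 2515.
OR = (306·2515)/(1470·1090) = 769590/1602300 = 0.48030
Risk in exposed = 306/1776 = 0.17230; risk in unexposed = 1090/3605 = 0.30236; RR = 0.56985
OR/RR = 0.48030 / 0.56985 = 0.84287
The outcome is not rare, so the OR lies further from 1 than the RR.

0.84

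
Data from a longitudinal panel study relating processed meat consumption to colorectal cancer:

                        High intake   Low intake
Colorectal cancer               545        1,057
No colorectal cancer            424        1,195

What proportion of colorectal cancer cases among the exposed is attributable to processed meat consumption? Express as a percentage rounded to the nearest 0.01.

Reading the table with exposure as columns: a = 545 (High intake, case), b = 424 (High intake, non-case), c = 1057 (Low intake, case), d = 1195.
Risk in exposed = 545/969 = 0.56244; risk in unexposed = 1057/2252 = 0.46936.
RR = 0.56244/0.46936 = 1.19830
AR% = (RR − 1)/RR × 100 = (1.19830 − 1)/1.19830 × 100 = 16.5486%

16.55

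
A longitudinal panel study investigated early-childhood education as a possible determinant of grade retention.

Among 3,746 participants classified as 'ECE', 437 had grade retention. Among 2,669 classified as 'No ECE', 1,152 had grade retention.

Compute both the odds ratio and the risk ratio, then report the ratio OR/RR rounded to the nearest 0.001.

0.643

From the description: a = 437, b = 3309, c = 1152, d = 1517.
OR = (437·1517)/(3309·1152) = 662929/3811968 = 0.17391
Risk in exposed = 437/3746 = 0.11666; risk in unexposed = 1152/2669 = 0.43162; RR = 0.27028
OR/RR = 0.17391 / 0.27028 = 0.64344
The outcome is not rare, so the OR lies further from 1 than the RR.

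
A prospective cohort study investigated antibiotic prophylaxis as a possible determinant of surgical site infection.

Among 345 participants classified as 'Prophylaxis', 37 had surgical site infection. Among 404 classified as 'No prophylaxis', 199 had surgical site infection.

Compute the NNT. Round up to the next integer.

Risk in treated group = 37/345 = 0.10725; risk in control = 199/404 = 0.49257.
Absolute risk reduction = 0.49257 − 0.10725 = 0.38533
NNT = 1 / ARR = 1 / 0.38533 = 2.595 → round up → 3

3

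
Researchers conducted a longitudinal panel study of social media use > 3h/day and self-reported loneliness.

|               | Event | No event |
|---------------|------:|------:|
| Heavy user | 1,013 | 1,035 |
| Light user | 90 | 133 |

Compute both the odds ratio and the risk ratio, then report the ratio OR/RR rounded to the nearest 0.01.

Cells: a = 1013, b = 1035, c = 90, d = 133.
OR = (1013·133)/(1035·90) = 134729/93150 = 1.44637
Risk in exposed = 1013/2048 = 0.49463; risk in unexposed = 90/223 = 0.40359; RR = 1.22558
OR/RR = 1.44637 / 1.22558 = 1.18015
The outcome is not rare, so the OR lies further from 1 than the RR.

1.18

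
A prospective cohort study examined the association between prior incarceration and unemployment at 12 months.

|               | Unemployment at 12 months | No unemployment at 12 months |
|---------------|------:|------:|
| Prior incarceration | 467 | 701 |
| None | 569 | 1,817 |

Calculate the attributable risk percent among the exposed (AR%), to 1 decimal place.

Cells: a = 467, b = 701, c = 569, d = 1817.
Risk in exposed = 467/1168 = 0.39983; risk in unexposed = 569/2386 = 0.23847.
RR = 0.39983/0.23847 = 1.67661
AR% = (RR − 1)/RR × 100 = (1.67661 − 1)/1.67661 × 100 = 40.3559%

40.4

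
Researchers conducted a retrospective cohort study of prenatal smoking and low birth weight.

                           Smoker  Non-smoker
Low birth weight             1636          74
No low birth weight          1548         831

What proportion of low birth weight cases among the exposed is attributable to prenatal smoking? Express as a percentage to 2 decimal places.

84.09

Reading the table with exposure as columns: a = 1636 (Smoker, case), b = 1548 (Smoker, non-case), c = 74 (Non-smoker, case), d = 831.
Risk in exposed = 1636/3184 = 0.51382; risk in unexposed = 74/905 = 0.08177.
RR = 0.51382/0.08177 = 6.28387
AR% = (RR − 1)/RR × 100 = (6.28387 − 1)/6.28387 × 100 = 84.0862%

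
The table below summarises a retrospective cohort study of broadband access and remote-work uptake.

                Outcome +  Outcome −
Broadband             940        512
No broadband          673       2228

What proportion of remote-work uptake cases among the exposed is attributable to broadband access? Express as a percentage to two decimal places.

64.17

Cells: a = 940, b = 512, c = 673, d = 2228.
Risk in exposed = 940/1452 = 0.64738; risk in unexposed = 673/2901 = 0.23199.
RR = 0.64738/0.23199 = 2.79058
AR% = (RR − 1)/RR × 100 = (2.79058 − 1)/2.79058 × 100 = 64.1651%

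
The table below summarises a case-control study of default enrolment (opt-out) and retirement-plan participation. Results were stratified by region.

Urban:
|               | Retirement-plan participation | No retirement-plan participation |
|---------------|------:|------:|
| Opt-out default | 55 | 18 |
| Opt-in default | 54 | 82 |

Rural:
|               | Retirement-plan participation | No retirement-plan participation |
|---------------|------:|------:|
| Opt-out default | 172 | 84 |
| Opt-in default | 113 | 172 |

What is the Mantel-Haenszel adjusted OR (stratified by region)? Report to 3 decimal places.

3.436

OR_MH = Σ(aᵢdᵢ/nᵢ) / Σ(bᵢcᵢ/nᵢ), where nᵢ is the stratum total.
Stratum 1 (Urban): n = 209; a·d/n = 55·82/209 = 21.5789; b·c/n = 18·54/209 = 4.6507
Stratum 2 (Rural): n = 541; a·d/n = 172·172/541 = 54.6839; b·c/n = 84·113/541 = 17.5453
OR_MH = (21.5789 + 54.6839) / (4.6507 + 17.5453) = 76.2629 / 22.1960 = 3.43588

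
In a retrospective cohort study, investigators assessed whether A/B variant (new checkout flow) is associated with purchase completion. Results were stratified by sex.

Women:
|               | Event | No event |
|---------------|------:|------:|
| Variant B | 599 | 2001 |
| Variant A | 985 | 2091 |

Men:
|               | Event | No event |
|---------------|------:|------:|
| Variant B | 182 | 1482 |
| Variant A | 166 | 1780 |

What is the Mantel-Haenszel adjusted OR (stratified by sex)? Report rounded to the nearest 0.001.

OR_MH = Σ(aᵢdᵢ/nᵢ) / Σ(bᵢcᵢ/nᵢ), where nᵢ is the stratum total.
Stratum 1 (Women): n = 5676; a·d/n = 599·2091/5676 = 220.6675; b·c/n = 2001·985/5676 = 347.2489
Stratum 2 (Men): n = 3610; a·d/n = 182·1780/3610 = 89.7396; b·c/n = 1482·166/3610 = 68.1474
OR_MH = (220.6675 + 89.7396) / (347.2489 + 68.1474) = 310.4072 / 415.3963 = 0.74726

0.747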